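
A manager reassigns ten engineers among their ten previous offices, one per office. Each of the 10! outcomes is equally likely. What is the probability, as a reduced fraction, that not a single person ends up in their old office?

16481/44800

Favorable outcomes: !10 = 1334961.
Total outcomes: 10! = 3628800.
Probability = 1334961/3628800 = 16481/44800.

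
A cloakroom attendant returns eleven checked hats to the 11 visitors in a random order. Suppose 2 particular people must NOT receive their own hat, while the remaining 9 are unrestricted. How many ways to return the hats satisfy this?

33022080

Inclusion-exclusion on the 2 forbidden self-matches:
Σ_{j=0}^{2} (-1)^j C(2,j)(11-j)!
= C(2,0)·11! - C(2,1)·10! + C(2,2)·9!
= 39916800 - 7257600 + 362880
= 33022080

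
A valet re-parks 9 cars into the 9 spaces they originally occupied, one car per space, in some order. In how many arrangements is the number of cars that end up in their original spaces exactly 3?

22260

Choose which 3 of the 9 are fixed: C(9,3) = 84.
The remaining 6 must be deranged: !6 = 265.
Total: 84 × 265 = 22260.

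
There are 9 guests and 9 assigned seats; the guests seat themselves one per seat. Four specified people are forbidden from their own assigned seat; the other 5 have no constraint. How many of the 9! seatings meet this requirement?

229080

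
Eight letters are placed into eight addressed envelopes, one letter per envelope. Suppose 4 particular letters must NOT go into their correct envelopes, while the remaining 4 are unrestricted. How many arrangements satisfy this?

Inclusion-exclusion on the 4 forbidden self-matches:
Σ_{j=0}^{4} (-1)^j C(4,j)(8-j)!
= C(4,0)·8! - C(4,1)·7! + C(4,2)·6! - C(4,3)·5! + C(4,4)·4!
= 40320 - 20160 + 4320 - 480 + 24
= 24024

24024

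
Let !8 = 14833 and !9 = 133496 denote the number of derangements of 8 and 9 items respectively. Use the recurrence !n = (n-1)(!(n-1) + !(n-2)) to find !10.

!10 = (10-1)·(!9 + !8) = 9·(133496 + 14833) = 9·148329 = 1334961.

1334961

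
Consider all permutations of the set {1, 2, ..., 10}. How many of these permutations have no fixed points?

!10 is the nearest integer to 10!/e.
10! = 3628800, and 3628800/e ≈ 1334960.92, so !10 = 1334961.

1334961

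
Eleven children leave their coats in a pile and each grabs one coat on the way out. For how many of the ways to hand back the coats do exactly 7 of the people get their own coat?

Choose which 7 of the 11 are fixed: C(11,7) = 330.
The other 4 form a derangement: !4 = 9.
Total: 330 × 9 = 2970.

2970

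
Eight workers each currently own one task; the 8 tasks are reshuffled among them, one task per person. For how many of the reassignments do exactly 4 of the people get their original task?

Choose which 4 of the 8 are fixed: C(8,4) = 70.
The other 4 form a derangement: !4 = 9.
Total: 70 × 9 = 630.

630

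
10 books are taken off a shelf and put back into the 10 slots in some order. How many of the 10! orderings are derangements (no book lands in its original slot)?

1334961

Use !n = (n-1)(!(n-1) + !(n-2)).
!10 = 9·(133496 + 14833) = 9·148329 = 1334961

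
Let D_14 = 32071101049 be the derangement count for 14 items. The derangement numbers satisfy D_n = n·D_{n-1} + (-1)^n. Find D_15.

D_15 = 15·32071101049 - 1 = 481066515734.

481066515734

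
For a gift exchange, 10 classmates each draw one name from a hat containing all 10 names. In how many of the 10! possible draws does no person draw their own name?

1334961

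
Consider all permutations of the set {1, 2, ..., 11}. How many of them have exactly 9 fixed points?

Choose which 9 of the 11 are fixed: C(11,9) = 55.
The other 2 form a derangement: !2 = 1.
Total: 55 × 1 = 55.

55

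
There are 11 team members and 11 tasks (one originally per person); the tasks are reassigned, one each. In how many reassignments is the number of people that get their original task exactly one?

14684571

Pick the single fixed position: C(11,1) = 11 ways.
The other 10 form a derangement: !10 = 1334961.
Total: 11 × 1334961 = 14684571.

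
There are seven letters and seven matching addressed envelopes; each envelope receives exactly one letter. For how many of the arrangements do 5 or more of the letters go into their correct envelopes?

22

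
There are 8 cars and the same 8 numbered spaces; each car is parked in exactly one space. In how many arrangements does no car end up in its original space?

14833

By inclusion-exclusion, !8 = Σ (-1)^k · 8!/k! for k=0..8
= 8! - 8!/1! + 8!/2! - 8!/3! + 8!/4! - 8!/5! + 8!/6! - 8!/7! + 8!/8!
= 40320 - 40320 + 20160 - 6720 + 1680 - 336 + 56 - 8 + 1
= 14833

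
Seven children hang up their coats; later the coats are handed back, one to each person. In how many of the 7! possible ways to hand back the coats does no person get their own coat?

By inclusion-exclusion, !7 = Σ (-1)^k · 7!/k! for k=0..7
= 7! - 7!/1! + 7!/2! - 7!/3! + 7!/4! - 7!/5! + 7!/6! - 7!/7!
= 5040 - 5040 + 2520 - 840 + 210 - 42 + 7 - 1
= 1854

1854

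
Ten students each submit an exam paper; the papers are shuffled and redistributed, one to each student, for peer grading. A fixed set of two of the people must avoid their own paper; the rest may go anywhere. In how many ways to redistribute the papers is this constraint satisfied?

2943360

Inclusion-exclusion on the 2 forbidden self-matches:
Σ_{j=0}^{2} (-1)^j C(2,j)(10-j)!
= C(2,0)·10! - C(2,1)·9! + C(2,2)·8!
= 3628800 - 725760 + 40320
= 2943360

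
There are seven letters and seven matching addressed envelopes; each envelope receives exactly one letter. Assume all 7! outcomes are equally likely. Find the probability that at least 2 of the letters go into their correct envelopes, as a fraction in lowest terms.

1331/5040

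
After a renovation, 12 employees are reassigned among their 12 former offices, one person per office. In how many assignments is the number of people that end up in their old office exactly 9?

Choose which 9 of the 12 are fixed: C(12,9) = 220.
The other 3 form a derangement: !3 = 2.
Total: 220 × 2 = 440.

440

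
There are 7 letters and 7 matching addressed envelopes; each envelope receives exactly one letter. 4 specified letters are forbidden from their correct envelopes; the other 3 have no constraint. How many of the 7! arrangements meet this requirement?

Let A_j be the event that the j-th constrained one is fixed. By inclusion-exclusion over the 4 events:
Σ_{j=0}^{4} (-1)^j C(4,j)(7-j)!
= C(4,0)·7! - C(4,1)·6! + C(4,2)·5! - C(4,3)·4! + C(4,4)·3!
= 5040 - 2880 + 720 - 96 + 6
= 2790

2790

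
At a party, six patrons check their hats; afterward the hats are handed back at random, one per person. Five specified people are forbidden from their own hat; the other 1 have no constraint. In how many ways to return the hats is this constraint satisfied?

309

Inclusion-exclusion on the 5 forbidden self-matches:
Σ_{j=0}^{5} (-1)^j C(5,j)(6-j)!
= C(5,0)·6! - C(5,1)·5! + C(5,2)·4! - C(5,3)·3! + C(5,4)·2! - C(5,5)·1!
= 720 - 600 + 240 - 60 + 10 - 1
= 309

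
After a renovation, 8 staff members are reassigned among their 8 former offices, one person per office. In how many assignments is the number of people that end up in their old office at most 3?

39549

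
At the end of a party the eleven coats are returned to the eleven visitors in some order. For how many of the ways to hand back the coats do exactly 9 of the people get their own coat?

Pick the 9 fixed positions: C(11,9) = 55 ways.
The other 2 form a derangement: !2 = 1.
Total: 55 × 1 = 55.

55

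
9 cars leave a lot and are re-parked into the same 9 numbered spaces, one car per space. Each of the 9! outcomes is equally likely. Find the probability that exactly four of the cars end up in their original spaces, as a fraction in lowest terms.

Favorable outcomes: C(9,4)·!5 = 126·44 = 5544.
Total outcomes: 9! = 362880.
Probability = 5544/362880 = 11/720.

11/720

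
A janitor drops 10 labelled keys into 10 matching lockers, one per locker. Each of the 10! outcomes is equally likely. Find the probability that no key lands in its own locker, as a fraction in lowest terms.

Favorable outcomes: !10 = 1334961.
Total outcomes: 10! = 3628800.
Probability = 1334961/3628800 = 16481/44800.

16481/44800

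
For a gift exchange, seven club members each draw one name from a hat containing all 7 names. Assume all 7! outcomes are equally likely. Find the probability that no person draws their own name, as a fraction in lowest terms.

103/280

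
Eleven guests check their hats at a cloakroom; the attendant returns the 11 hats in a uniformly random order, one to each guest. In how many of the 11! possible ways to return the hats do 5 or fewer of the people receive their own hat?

39893116

# with exactly i fixed is C(11,i)·!(11-i); sum over i=0..5:
  i=0: C(11,0)·!11 = 1·14684570 = 14684570
  i=1: C(11,1)·!10 = 11·1334961 = 14684571
  i=2: C(11,2)·!9 = 55·133496 = 7342280
  i=3: C(11,3)·!8 = 165·14833 = 2447445
  i=4: C(11,4)·!7 = 330·1854 = 611820
  i=5: C(11,5)·!6 = 462·265 = 122430
Total = 39893116.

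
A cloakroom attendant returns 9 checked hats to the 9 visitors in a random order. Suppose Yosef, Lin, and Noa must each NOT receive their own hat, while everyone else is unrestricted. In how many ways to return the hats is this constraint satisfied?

Let A_j be the event that the j-th constrained one is fixed. By inclusion-exclusion over the 3 events:
Σ_{j=0}^{3} (-1)^j C(3,j)(9-j)!
= C(3,0)·9! - C(3,1)·8! + C(3,2)·7! - C(3,3)·6!
= 362880 - 120960 + 15120 - 720
= 256320

256320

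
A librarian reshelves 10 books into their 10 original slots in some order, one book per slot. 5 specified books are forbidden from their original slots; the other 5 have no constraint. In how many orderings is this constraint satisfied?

Let A_j be the event that the j-th constrained one is fixed. By inclusion-exclusion over the 5 events:
Σ_{j=0}^{5} (-1)^j C(5,j)(10-j)!
= C(5,0)·10! - C(5,1)·9! + C(5,2)·8! - C(5,3)·7! + C(5,4)·6! - C(5,5)·5!
= 3628800 - 1814400 + 403200 - 50400 + 3600 - 120
= 2170680

2170680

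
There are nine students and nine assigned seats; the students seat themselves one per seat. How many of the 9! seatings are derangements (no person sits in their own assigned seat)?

The subfactorial !9 = [9!/e] (nearest integer).
9! = 362880, and 362880/e ≈ 133496.09, so !9 = 133496.

133496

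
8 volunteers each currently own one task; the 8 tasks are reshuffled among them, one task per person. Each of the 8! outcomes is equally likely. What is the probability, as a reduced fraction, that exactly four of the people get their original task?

1/64

Favorable outcomes: C(8,4)·!4 = 70·9 = 630.
Total outcomes: 8! = 40320.
Probability = 630/40320 = 1/64.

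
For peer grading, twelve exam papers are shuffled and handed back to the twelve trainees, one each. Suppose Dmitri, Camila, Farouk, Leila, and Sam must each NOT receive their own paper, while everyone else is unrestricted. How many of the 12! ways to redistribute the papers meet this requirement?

312273360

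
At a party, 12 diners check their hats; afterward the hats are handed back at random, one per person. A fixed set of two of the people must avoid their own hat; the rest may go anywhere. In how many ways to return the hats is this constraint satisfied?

Let A_j be the event that the j-th constrained one is fixed. By inclusion-exclusion over the 2 events:
Σ_{j=0}^{2} (-1)^j C(2,j)(12-j)!
= C(2,0)·12! - C(2,1)·11! + C(2,2)·10!
= 479001600 - 79833600 + 3628800
= 402796800

402796800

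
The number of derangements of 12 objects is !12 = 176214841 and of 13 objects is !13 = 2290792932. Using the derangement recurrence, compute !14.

32071101049

!14 = (14-1)·(!13 + !12) = 13·(2290792932 + 176214841) = 13·2467007773 = 32071101049.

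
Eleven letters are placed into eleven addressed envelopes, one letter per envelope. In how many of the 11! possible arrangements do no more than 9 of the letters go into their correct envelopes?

39916799

Sum C(11,i)·!(11-i) for i = 0..9:
  i=0: C(11,0)·!11 = 1·14684570 = 14684570
  i=1: C(11,1)·!10 = 11·1334961 = 14684571
  i=2: C(11,2)·!9 = 55·133496 = 7342280
  i=3: C(11,3)·!8 = 165·14833 = 2447445
  i=4: C(11,4)·!7 = 330·1854 = 611820
  i=5: C(11,5)·!6 = 462·265 = 122430
  i=6: C(11,6)·!5 = 462·44 = 20328
  i=7: C(11,7)·!4 = 330·9 = 2970
  i=8: C(11,8)·!3 = 165·2 = 330
  i=9: C(11,9)·!2 = 55·1 = 55
Total = 39916799.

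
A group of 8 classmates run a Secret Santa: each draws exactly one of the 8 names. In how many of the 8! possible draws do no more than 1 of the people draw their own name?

29665

# with exactly i fixed is C(8,i)·!(8-i); sum over i=0..1:
  i=0: C(8,0)·!8 = 1·14833 = 14833
  i=1: C(8,1)·!7 = 8·1854 = 14832
Total = 29665.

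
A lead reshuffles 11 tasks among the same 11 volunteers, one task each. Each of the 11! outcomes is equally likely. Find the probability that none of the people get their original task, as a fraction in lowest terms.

1468457/3991680

Favorable outcomes: !11 = 14684570.
Total outcomes: 11! = 39916800.
Probability = 14684570/39916800 = 1468457/3991680.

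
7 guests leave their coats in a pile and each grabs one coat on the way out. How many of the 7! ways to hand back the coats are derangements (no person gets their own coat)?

Recurrence: !7 = 6·(!6 + !5).
!7 = 6·(265 + 44) = 6·309 = 1854

1854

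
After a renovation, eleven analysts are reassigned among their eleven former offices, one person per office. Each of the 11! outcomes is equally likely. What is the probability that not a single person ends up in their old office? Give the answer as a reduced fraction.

Favorable outcomes: !11 = 14684570.
Total outcomes: 11! = 39916800.
Probability = 14684570/39916800 = 1468457/3991680.

1468457/3991680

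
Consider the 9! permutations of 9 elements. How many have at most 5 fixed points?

362675

Sum C(9,i)·!(9-i) for i = 0..5:
  i=0: C(9,0)·!9 = 1·133496 = 133496
  i=1: C(9,1)·!8 = 9·14833 = 133497
  i=2: C(9,2)·!7 = 36·1854 = 66744
  i=3: C(9,3)·!6 = 84·265 = 22260
  i=4: C(9,4)·!5 = 126·44 = 5544
  i=5: C(9,5)·!4 = 126·9 = 1134
Total = 362675.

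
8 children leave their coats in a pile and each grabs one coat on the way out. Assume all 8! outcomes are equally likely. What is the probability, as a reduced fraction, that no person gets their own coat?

Favorable outcomes: !8 = 14833.
Total outcomes: 8! = 40320.
Probability = 14833/40320 = 2119/5760.

2119/5760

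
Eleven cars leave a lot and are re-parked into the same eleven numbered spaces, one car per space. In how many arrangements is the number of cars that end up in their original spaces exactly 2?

7342280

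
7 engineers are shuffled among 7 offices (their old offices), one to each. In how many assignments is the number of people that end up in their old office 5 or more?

Sum C(7,i)·!(7-i) for i = 5..7:
  i=5: C(7,5)·!2 = 21·1 = 21
  i=6: C(7,6)·!1 = 7·0 = 0
  i=7: C(7,7)·!0 = 1·1 = 1
Total = 22.

22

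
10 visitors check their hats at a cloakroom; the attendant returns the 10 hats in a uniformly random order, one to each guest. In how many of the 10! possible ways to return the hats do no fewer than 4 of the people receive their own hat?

68914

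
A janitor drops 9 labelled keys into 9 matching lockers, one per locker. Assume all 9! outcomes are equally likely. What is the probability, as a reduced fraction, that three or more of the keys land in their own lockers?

Favorable outcomes: Σ_{i≥3} C(9,i)·!(9-i) = 84·265 + 126·44 + 126·9 + 84·2 + 36·1 + 9·0 + 1·1 = 29143.
Total outcomes: 9! = 362880.
Probability = 29143/362880 = 29143/362880.

29143/362880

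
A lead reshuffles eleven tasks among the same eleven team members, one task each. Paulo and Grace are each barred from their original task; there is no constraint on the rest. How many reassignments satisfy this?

33022080

Inclusion-exclusion on the 2 forbidden self-matches:
Σ_{j=0}^{2} (-1)^j C(2,j)(11-j)!
= C(2,0)·11! - C(2,1)·10! + C(2,2)·9!
= 39916800 - 7257600 + 362880
= 33022080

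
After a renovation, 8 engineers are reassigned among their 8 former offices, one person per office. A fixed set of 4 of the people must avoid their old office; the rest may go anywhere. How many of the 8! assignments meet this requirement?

24024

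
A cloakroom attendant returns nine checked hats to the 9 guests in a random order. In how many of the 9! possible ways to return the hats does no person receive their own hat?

!9 is the nearest integer to 9!/e.
9! = 362880, and 362880/e ≈ 133496.09, so !9 = 133496.

133496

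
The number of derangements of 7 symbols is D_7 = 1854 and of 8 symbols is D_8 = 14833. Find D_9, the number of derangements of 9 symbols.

133496

D_9 = (9-1)·(D_8 + D_7) = 8·(14833 + 1854) = 8·16687 = 133496.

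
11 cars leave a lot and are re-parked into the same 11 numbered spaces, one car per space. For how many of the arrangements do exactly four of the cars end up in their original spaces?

Choose which 4 of the 11 are fixed: C(11,4) = 330.
The other 7 form a derangement: !7 = 1854.
Total: 330 × 1854 = 611820.

611820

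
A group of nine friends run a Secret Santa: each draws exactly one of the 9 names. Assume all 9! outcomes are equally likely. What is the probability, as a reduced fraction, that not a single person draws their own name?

Favorable outcomes: !9 = 133496.
Total outcomes: 9! = 362880.
Probability = 133496/362880 = 16687/45360.

16687/45360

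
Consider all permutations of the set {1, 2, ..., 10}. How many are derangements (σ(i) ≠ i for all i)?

Use !n = (n-1)(!(n-1) + !(n-2)).
!10 = 9·(133496 + 14833) = 9·148329 = 1334961

1334961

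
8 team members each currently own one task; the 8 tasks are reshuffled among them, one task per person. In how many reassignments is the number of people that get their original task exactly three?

2464

Pick the 3 fixed positions: C(8,3) = 56 ways.
The other 5 form a derangement: !5 = 44.
Total: 56 × 44 = 2464.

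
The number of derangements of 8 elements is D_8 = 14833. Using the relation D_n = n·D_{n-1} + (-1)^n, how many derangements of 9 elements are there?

D_9 = 9·14833 - 1 = 133496.

133496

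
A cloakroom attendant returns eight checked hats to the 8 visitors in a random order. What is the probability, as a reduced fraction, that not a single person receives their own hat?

2119/5760

Favorable outcomes: !8 = 14833.
Total outcomes: 8! = 40320.
Probability = 14833/40320 = 2119/5760.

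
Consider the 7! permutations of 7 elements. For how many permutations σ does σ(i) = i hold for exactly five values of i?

21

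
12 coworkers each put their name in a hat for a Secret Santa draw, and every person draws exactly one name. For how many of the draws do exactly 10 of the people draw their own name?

66

Pick the 10 fixed positions: C(12,10) = 66 ways.
The other 2 form a derangement: !2 = 1.
Total: 66 × 1 = 66.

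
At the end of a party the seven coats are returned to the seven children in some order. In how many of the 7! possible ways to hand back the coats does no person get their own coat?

Use !n = n·!(n-1) + (-1)^n.
!7 = 7·265 - 1 = 1854

1854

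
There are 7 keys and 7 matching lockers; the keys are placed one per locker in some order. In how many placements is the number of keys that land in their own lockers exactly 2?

924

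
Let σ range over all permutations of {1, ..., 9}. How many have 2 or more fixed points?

95887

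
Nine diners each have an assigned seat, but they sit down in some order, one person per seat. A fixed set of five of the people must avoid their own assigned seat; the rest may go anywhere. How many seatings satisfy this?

Let A_j be the event that the j-th constrained one is fixed. By inclusion-exclusion over the 5 events:
Σ_{j=0}^{5} (-1)^j C(5,j)(9-j)!
= C(5,0)·9! - C(5,1)·8! + C(5,2)·7! - C(5,3)·6! + C(5,4)·5! - C(5,5)·4!
= 362880 - 201600 + 50400 - 7200 + 600 - 24
= 205056

205056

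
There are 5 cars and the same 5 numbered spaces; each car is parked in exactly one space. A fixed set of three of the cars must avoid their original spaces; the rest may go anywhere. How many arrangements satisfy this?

Let A_j be the event that the j-th constrained one is fixed. By inclusion-exclusion over the 3 events:
Σ_{j=0}^{3} (-1)^j C(3,j)(5-j)!
= C(3,0)·5! - C(3,1)·4! + C(3,2)·3! - C(3,3)·2!
= 120 - 72 + 18 - 2
= 64

64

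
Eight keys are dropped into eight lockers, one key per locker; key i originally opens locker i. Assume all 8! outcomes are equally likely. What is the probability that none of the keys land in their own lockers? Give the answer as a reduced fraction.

Favorable outcomes: !8 = 14833.
Total outcomes: 8! = 40320.
Probability = 14833/40320 = 2119/5760.

2119/5760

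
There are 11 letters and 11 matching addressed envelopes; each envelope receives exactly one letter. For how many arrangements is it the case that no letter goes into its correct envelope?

14684570

The number of derangements of 11 is !11 = Σ_{k=0}^{11} (-1)^k·11!/k!
= 11! - 11!/1! + 11!/2! - 11!/3! + 11!/4! - 11!/5! + 11!/6! - 11!/7! + 11!/8! - 11!/9! + 11!/10! - 11!/11!
= 39916800 - 39916800 + 19958400 - 6652800 + 1663200 - 332640 + 55440 - 7920 + 990 - 110 + 11 - 1
= 14684570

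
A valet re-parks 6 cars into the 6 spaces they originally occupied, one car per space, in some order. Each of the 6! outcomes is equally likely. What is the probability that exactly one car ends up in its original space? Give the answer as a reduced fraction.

Favorable outcomes: C(6,1)·!5 = 6·44 = 264.
Total outcomes: 6! = 720.
Probability = 264/720 = 11/30.

11/30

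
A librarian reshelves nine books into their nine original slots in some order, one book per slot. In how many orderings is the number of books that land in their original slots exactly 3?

22260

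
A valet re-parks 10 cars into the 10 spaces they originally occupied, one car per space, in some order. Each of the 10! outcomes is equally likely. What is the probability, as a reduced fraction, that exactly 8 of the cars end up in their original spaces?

Favorable outcomes: C(10,8)·!2 = 45·1 = 45.
Total outcomes: 10! = 3628800.
Probability = 45/3628800 = 1/80640.

1/80640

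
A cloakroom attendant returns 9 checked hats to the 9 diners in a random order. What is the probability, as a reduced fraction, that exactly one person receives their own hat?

2119/5760

Favorable outcomes: C(9,1)·!8 = 9·14833 = 133497.
Total outcomes: 9! = 362880.
Probability = 133497/362880 = 2119/5760.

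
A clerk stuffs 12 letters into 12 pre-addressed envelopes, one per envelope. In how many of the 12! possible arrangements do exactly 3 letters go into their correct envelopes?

Pick the 3 fixed positions: C(12,3) = 220 ways.
The remaining 9 must be deranged: !9 = 133496.
Total: 220 × 133496 = 29369120.

29369120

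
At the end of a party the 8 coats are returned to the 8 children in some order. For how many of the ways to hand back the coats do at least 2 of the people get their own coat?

Sum C(8,i)·!(8-i) for i = 2..8:
  i=2: C(8,2)·!6 = 28·265 = 7420
  i=3: C(8,3)·!5 = 56·44 = 2464
  i=4: C(8,4)·!4 = 70·9 = 630
  i=5: C(8,5)·!3 = 56·2 = 112
  i=6: C(8,6)·!2 = 28·1 = 28
  i=7: C(8,7)·!1 = 8·0 = 0
  i=8: C(8,8)·!0 = 1·1 = 1
Total = 10655.

10655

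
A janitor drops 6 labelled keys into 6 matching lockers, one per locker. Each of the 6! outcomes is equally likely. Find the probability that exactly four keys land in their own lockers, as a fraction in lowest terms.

1/48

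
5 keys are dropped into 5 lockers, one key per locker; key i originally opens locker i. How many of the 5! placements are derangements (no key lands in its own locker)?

44

!5 is the nearest integer to 5!/e.
5! = 120, and 120/e ≈ 44.15, so !5 = 44.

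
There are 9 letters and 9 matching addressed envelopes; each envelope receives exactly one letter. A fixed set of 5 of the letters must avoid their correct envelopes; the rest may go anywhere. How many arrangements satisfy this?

Inclusion-exclusion on the 5 forbidden self-matches:
Σ_{j=0}^{5} (-1)^j C(5,j)(9-j)!
= C(5,0)·9! - C(5,1)·8! + C(5,2)·7! - C(5,3)·6! + C(5,4)·5! - C(5,5)·4!
= 362880 - 201600 + 50400 - 7200 + 600 - 24
= 205056

205056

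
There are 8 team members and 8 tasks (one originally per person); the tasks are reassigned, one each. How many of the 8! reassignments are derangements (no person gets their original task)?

14833

The subfactorial !8 = [8!/e] (nearest integer).
8! = 40320, and 40320/e ≈ 14832.90, so !8 = 14833.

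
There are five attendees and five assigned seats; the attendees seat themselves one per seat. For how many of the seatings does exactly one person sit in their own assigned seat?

Pick the single fixed position: C(5,1) = 5 ways.
The other 4 form a derangement: !4 = 9.
Total: 5 × 9 = 45.

45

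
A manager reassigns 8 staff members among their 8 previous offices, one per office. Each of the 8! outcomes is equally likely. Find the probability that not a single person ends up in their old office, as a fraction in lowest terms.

2119/5760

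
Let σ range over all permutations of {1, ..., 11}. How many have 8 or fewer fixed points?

39916744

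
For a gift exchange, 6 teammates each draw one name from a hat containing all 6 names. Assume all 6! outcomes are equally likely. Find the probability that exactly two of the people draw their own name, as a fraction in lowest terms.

3/16

Favorable outcomes: C(6,2)·!4 = 15·9 = 135.
Total outcomes: 6! = 720.
Probability = 135/720 = 3/16.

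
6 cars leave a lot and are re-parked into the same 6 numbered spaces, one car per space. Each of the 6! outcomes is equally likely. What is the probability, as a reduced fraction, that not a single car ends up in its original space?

53/144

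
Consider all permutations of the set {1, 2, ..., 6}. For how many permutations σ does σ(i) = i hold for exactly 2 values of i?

135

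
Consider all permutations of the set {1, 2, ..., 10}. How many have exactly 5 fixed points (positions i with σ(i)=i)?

Pick the 5 fixed positions: C(10,5) = 252 ways.
The remaining 5 must be deranged: !5 = 44.
Total: 252 × 44 = 11088.

11088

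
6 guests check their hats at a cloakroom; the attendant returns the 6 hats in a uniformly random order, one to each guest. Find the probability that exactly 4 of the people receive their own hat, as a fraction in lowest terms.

Favorable outcomes: C(6,4)·!2 = 15·1 = 15.
Total outcomes: 6! = 720.
Probability = 15/720 = 1/48.

1/48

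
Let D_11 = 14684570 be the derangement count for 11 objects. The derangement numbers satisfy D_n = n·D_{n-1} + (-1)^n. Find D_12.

D_12 = 12·14684570 + 1 = 176214841.

176214841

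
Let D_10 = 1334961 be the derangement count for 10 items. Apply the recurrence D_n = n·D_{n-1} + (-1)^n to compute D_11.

14684570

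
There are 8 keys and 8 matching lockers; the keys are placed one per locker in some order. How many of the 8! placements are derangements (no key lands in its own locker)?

14833

The number of derangements of 8 is !8 = Σ_{k=0}^{8} (-1)^k·8!/k!
= 8! - 8!/1! + 8!/2! - 8!/3! + 8!/4! - 8!/5! + 8!/6! - 8!/7! + 8!/8!
= 40320 - 40320 + 20160 - 6720 + 1680 - 336 + 56 - 8 + 1
= 14833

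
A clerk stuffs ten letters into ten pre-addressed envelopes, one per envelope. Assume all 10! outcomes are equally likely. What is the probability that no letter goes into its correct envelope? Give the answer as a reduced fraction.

16481/44800

Favorable outcomes: !10 = 1334961.
Total outcomes: 10! = 3628800.
Probability = 1334961/3628800 = 16481/44800.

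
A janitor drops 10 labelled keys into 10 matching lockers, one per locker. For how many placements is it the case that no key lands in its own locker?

1334961

!10 = 10! · Σ_{k=0}^{10} (-1)^k/k!
= 10! - 10!/1! + 10!/2! - 10!/3! + 10!/4! - 10!/5! + 10!/6! - 10!/7! + 10!/8! - 10!/9! + 10!/10!
= 3628800 - 3628800 + 1814400 - 604800 + 151200 - 30240 + 5040 - 720 + 90 - 10 + 1
= 1334961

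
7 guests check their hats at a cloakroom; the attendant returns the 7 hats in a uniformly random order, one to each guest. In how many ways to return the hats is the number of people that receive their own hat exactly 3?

315

Pick the 3 fixed positions: C(7,3) = 35 ways.
The remaining 4 must be deranged: !4 = 9.
Total: 35 × 9 = 315.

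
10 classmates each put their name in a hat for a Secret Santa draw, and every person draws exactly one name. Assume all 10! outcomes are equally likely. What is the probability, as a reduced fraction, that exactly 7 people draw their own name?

1/15120

Favorable outcomes: C(10,7)·!3 = 120·2 = 240.
Total outcomes: 10! = 3628800.
Probability = 240/3628800 = 1/15120.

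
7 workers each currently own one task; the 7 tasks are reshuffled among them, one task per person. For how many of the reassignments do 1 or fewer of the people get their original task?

# with exactly i fixed is C(7,i)·!(7-i); sum over i=0..1:
  i=0: C(7,0)·!7 = 1·1854 = 1854
  i=1: C(7,1)·!6 = 7·265 = 1855
Total = 3709.

3709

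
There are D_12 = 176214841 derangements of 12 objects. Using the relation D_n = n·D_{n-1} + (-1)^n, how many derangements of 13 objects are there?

2290792932

D_13 = 13·176214841 - 1 = 2290792932.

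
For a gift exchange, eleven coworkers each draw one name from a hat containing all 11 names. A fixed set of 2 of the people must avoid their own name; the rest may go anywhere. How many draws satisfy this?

Let A_j be the event that the j-th constrained one is fixed. By inclusion-exclusion over the 2 events:
Σ_{j=0}^{2} (-1)^j C(2,j)(11-j)!
= C(2,0)·11! - C(2,1)·10! + C(2,2)·9!
= 39916800 - 7257600 + 362880
= 33022080

33022080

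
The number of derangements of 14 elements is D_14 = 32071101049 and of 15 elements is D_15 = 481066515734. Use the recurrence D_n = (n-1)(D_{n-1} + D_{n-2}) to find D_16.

7697064251745

D_16 = (16-1)·(D_15 + D_14) = 15·(481066515734 + 32071101049) = 15·513137616783 = 7697064251745.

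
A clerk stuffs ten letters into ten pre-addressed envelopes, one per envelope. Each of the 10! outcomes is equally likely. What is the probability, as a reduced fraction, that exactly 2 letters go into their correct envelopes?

Favorable outcomes: C(10,2)·!8 = 45·14833 = 667485.
Total outcomes: 10! = 3628800.
Probability = 667485/3628800 = 2119/11520.

2119/11520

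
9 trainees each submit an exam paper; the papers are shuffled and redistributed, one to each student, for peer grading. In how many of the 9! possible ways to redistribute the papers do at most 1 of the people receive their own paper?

Sum C(9,i)·!(9-i) for i = 0..1:
  i=0: C(9,0)·!9 = 1·133496 = 133496
  i=1: C(9,1)·!8 = 9·14833 = 133497
Total = 266993.

266993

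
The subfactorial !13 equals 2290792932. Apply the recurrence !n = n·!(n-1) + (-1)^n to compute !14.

32071101049

!14 = 14·2290792932 + 1 = 32071101049.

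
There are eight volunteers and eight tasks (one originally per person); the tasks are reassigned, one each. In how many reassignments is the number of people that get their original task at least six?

29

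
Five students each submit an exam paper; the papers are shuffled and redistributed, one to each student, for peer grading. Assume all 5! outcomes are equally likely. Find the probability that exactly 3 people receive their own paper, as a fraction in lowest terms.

1/12

Favorable outcomes: C(5,3)·!2 = 10·1 = 10.
Total outcomes: 5! = 120.
Probability = 10/120 = 1/12.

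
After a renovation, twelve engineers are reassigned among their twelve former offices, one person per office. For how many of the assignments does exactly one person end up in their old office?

Choose which one of the 12 is fixed: C(12,1) = 12.
The remaining 11 must be deranged: !11 = 14684570.
Total: 12 × 14684570 = 176214840.

176214840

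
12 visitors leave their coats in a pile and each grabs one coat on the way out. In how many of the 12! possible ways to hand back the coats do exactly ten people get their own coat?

Choose which 10 of the 12 are fixed: C(12,10) = 66.
The remaining 2 must be deranged: !2 = 1.
Total: 66 × 1 = 66.

66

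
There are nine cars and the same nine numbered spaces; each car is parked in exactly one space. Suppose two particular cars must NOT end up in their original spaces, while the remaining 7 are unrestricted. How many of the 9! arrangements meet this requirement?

Let A_j be the event that the j-th constrained one is fixed. By inclusion-exclusion over the 2 events:
Σ_{j=0}^{2} (-1)^j C(2,j)(9-j)!
= C(2,0)·9! - C(2,1)·8! + C(2,2)·7!
= 362880 - 80640 + 5040
= 287280

287280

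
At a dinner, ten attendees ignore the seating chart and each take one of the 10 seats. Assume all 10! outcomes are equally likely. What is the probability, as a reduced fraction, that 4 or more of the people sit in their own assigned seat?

34457/1814400

Favorable outcomes: Σ_{i≥4} C(10,i)·!(10-i) = 210·265 + 252·44 + 210·9 + 120·2 + 45·1 + 10·0 + 1·1 = 68914.
Total outcomes: 10! = 3628800.
Probability = 68914/3628800 = 34457/1814400.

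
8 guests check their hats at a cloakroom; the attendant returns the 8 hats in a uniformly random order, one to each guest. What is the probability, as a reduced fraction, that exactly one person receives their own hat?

103/280

Favorable outcomes: C(8,1)·!7 = 8·1854 = 14832.
Total outcomes: 8! = 40320.
Probability = 14832/40320 = 103/280.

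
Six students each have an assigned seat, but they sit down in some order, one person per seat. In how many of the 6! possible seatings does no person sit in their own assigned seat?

265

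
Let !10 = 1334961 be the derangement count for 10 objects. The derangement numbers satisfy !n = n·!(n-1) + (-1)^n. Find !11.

14684570

!11 = 11·1334961 - 1 = 14684570.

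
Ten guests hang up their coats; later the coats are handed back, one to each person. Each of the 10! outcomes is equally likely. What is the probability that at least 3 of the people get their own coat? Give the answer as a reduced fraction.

Favorable outcomes: Σ_{i≥3} C(10,i)·!(10-i) = 120·1854 + 210·265 + 252·44 + 210·9 + 120·2 + 45·1 + 10·0 + 1·1 = 291394.
Total outcomes: 10! = 3628800.
Probability = 291394/3628800 = 145697/1814400.

145697/1814400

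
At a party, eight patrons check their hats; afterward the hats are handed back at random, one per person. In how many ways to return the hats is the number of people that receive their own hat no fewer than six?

29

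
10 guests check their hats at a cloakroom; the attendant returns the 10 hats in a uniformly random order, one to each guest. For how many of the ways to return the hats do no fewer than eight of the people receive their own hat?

46

Sum C(10,i)·!(10-i) for i = 8..10:
  i=8: C(10,8)·!2 = 45·1 = 45
  i=9: C(10,9)·!1 = 10·0 = 0
  i=10: C(10,10)·!0 = 1·1 = 1
Total = 46.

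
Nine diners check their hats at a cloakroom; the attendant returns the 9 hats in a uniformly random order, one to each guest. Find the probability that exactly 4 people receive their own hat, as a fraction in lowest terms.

11/720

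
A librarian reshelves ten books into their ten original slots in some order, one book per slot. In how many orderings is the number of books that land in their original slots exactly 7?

240

Pick the 7 fixed positions: C(10,7) = 120 ways.
The remaining 3 must be deranged: !3 = 2.
Total: 120 × 2 = 240.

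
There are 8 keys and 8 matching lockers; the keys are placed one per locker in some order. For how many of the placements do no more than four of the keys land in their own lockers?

40179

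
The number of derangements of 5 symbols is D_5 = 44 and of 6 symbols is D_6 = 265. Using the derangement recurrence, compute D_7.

D_7 = (7-1)·(D_6 + D_5) = 6·(265 + 44) = 6·309 = 1854.

1854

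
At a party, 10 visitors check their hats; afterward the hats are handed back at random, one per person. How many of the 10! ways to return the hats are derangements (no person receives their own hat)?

1334961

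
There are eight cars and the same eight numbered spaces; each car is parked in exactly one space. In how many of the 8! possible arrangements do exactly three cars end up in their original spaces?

2464

Pick the 3 fixed positions: C(8,3) = 56 ways.
The remaining 5 must be deranged: !5 = 44.
Total: 56 × 44 = 2464.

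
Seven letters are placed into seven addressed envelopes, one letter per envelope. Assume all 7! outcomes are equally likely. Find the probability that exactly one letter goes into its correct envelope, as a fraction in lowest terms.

53/144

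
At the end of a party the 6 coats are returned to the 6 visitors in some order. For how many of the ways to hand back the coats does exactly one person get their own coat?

Choose which one of the 6 is fixed: C(6,1) = 6.
The remaining 5 must be deranged: !5 = 44.
Total: 6 × 44 = 264.

264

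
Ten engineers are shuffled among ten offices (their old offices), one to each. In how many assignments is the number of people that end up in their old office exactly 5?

11088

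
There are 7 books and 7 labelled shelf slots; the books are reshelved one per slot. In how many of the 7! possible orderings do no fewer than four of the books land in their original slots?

92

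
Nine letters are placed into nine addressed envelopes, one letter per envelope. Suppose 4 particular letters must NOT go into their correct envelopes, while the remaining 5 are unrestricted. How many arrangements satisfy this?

Let A_j be the event that the j-th constrained one is fixed. By inclusion-exclusion over the 4 events:
Σ_{j=0}^{4} (-1)^j C(4,j)(9-j)!
= C(4,0)·9! - C(4,1)·8! + C(4,2)·7! - C(4,3)·6! + C(4,4)·5!
= 362880 - 161280 + 30240 - 2880 + 120
= 229080

229080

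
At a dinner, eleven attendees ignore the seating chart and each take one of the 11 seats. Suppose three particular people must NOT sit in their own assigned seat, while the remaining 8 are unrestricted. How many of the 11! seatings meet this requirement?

30078720

Let A_j be the event that the j-th constrained one is fixed. By inclusion-exclusion over the 3 events:
Σ_{j=0}^{3} (-1)^j C(3,j)(11-j)!
= C(3,0)·11! - C(3,1)·10! + C(3,2)·9! - C(3,3)·8!
= 39916800 - 10886400 + 1088640 - 40320
= 30078720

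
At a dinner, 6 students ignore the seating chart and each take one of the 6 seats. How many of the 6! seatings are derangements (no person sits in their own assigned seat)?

265

By inclusion-exclusion, !6 = Σ (-1)^k · 6!/k! for k=0..6
= 6! - 6!/1! + 6!/2! - 6!/3! + 6!/4! - 6!/5! + 6!/6!
= 720 - 720 + 360 - 120 + 30 - 6 + 1
= 265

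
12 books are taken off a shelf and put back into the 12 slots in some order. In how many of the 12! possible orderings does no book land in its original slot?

Recurrence: !12 = 12·!11 + (-1)^12.
!12 = 12·14684570 + 1 = 176214841

176214841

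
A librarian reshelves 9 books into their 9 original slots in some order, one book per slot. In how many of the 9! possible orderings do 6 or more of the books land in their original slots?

Sum C(9,i)·!(9-i) for i = 6..9:
  i=6: C(9,6)·!3 = 84·2 = 168
  i=7: C(9,7)·!2 = 36·1 = 36
  i=8: C(9,8)·!1 = 9·0 = 0
  i=9: C(9,9)·!0 = 1·1 = 1
Total = 205.

205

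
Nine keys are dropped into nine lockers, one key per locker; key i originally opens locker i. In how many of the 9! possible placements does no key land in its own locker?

133496

!9 is the nearest integer to 9!/e.
9! = 362880, and 362880/e ≈ 133496.09, so !9 = 133496.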